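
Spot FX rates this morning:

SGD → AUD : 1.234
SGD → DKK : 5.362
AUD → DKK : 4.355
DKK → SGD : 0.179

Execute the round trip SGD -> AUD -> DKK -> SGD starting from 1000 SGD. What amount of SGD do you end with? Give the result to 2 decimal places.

961.96

1000 SGD × 1.234 = 1234 AUD
1234 AUD × 4.355 = 5374.07 DKK
5374.07 DKK × 0.179 = 961.95853 SGD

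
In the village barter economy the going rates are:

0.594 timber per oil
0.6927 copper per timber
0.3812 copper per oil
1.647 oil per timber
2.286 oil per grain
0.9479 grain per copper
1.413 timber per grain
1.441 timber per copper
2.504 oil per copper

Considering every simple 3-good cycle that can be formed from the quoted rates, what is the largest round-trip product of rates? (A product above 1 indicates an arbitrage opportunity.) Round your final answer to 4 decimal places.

1.0303

oil→timber→copper→oil: 0.594 × 0.6927 × 2.504 = 1.03031
timber→copper→grain→timber: 0.6927 × 0.9479 × 1.413 = 0.92779
oil→copper→timber→oil: 0.3812 × 1.441 × 1.647 = 0.90471
oil→copper→grain→oil: 0.3812 × 0.9479 × 2.286 = 0.82602
Maximum is oil→timber→copper→oil at 1.0303; arbitrage exists.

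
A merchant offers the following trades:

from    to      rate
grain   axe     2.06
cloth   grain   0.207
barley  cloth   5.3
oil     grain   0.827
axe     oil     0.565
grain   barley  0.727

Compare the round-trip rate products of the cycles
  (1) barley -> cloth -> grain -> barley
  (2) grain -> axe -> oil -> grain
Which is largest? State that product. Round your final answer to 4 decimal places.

(1) 5.3 × 0.207 × 0.727 = 0.79759
(2) 2.06 × 0.565 × 0.827 = 0.96255
Highest is cycle (2) at 0.9625 (≤1, no arbitrage).

0.9625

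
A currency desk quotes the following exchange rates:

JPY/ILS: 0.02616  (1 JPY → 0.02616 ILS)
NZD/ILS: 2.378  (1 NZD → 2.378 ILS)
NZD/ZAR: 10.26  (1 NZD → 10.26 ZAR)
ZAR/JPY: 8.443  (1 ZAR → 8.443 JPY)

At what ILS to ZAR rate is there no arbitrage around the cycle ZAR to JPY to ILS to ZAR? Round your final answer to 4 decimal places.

4.5276

Known legs of the cycle: 8.443 × 0.02616 = 0.22086888
For no arbitrage the full-cycle product must be 1, so the missing rate is 1 / 0.22086888 ≈ 4.527573.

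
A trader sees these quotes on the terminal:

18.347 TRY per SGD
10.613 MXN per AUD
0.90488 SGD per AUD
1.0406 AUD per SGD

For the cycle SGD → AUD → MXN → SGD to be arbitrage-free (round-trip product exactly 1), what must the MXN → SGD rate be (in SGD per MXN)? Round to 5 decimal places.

0.09055

Known legs of the cycle: 1.0406 × 10.613 = 11.0438878
For no arbitrage the full-cycle product must be 1, so the missing rate is 1 / 11.0438878 ≈ 0.0905478.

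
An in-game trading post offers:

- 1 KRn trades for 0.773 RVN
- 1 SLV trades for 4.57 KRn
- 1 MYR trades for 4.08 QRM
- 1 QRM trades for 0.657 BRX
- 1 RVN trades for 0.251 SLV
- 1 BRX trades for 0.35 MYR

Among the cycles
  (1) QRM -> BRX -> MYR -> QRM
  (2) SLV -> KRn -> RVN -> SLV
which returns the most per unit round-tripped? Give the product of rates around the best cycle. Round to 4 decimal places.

0.9382

(1) 0.657 × 0.35 × 4.08 = 0.93820
(2) 4.57 × 0.773 × 0.251 = 0.88669
Highest is cycle (1) at 0.9382 (≤1, no arbitrage).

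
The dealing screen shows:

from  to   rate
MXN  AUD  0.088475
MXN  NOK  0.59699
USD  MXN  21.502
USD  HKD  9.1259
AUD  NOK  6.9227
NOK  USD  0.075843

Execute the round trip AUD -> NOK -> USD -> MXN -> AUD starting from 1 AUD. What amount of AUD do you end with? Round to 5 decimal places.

1 AUD × 6.9227 = 6.9227 NOK
6.9227 NOK × 0.075843 = 0.5250383361 USD
0.5250383361 USD × 21.502 = 11.2893743028222 MXN
11.2893743028222 MXN × 0.088475 = 0.998827391442194145 AUD

0.99883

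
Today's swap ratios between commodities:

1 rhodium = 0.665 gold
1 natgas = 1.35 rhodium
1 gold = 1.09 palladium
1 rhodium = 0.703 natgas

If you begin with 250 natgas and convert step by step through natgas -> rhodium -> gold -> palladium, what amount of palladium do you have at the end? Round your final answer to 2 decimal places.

250 natgas × 1.35 = 337.5 rhodium
337.5 rhodium × 0.665 = 224.4375 gold
224.4375 gold × 1.09 = 244.636875 palladium

244.64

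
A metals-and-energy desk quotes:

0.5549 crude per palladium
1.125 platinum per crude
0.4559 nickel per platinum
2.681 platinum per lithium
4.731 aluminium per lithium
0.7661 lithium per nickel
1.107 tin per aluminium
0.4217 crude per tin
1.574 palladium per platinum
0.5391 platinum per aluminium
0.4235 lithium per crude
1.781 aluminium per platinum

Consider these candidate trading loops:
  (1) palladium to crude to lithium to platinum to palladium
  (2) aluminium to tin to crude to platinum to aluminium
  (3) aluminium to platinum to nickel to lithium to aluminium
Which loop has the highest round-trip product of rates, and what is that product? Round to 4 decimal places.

0.9917

(1) 0.5549 × 0.4235 × 2.681 × 1.574 = 0.99168
(2) 1.107 × 0.4217 × 1.125 × 1.781 = 0.93534
(3) 0.5391 × 0.4559 × 0.7661 × 4.731 = 0.89079
Highest is cycle (1) at 0.9917 (≤1, no arbitrage).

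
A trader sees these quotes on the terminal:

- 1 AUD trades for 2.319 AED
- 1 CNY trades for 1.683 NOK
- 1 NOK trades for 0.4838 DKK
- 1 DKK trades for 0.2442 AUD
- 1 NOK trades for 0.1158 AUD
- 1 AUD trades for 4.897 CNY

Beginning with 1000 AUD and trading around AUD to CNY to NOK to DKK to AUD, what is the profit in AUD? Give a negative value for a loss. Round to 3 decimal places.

-26.299

1000 AUD × 4.897 = 4897 CNY
4897 CNY × 1.683 = 8241.651 NOK
8241.651 NOK × 0.4838 = 3987.3107538 DKK
3987.3107538 DKK × 0.2442 = 973.70128607796 AUD
Net change: 973.70128607796 − 1000 = -26.29871392204 AUD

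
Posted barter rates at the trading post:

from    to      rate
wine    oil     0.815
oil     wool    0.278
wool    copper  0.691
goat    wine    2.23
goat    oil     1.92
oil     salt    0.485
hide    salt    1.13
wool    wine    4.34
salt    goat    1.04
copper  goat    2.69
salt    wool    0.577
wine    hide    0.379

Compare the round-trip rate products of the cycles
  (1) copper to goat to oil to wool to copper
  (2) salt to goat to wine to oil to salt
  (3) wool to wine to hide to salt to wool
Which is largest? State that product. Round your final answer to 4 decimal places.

(1) 2.69 × 1.92 × 0.278 × 0.691 = 0.99215
(2) 1.04 × 2.23 × 0.815 × 0.485 = 0.91672
(3) 4.34 × 0.379 × 1.13 × 0.577 = 1.07247
Highest is cycle (3) at 1.0725 (>1, arbitrage).

1.0725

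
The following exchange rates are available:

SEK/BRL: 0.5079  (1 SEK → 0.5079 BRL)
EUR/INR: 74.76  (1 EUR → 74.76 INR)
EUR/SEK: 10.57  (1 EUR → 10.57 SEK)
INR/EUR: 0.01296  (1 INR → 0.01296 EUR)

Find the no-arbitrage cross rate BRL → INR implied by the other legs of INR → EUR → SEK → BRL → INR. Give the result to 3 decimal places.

Known legs of the cycle: 0.01296 × 10.57 × 0.5079 = 0.06957579888
For no arbitrage the full-cycle product must be 1, so the missing rate is 1 / 0.06957579888 ≈ 14.37281.

14.373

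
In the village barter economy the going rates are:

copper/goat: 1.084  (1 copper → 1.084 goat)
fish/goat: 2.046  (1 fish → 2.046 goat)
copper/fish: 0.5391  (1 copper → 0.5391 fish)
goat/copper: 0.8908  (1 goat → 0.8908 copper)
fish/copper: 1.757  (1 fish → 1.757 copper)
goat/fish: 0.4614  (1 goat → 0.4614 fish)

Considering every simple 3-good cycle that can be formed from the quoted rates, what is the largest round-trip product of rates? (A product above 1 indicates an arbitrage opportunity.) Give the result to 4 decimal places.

copper→fish→goat→copper: 0.5391 × 2.046 × 0.8908 = 0.98255
copper→goat→fish→copper: 1.084 × 0.4614 × 1.757 = 0.87878
Maximum is copper→fish→goat→copper at 0.9826; no arbitrage — every cycle loses value.

0.9826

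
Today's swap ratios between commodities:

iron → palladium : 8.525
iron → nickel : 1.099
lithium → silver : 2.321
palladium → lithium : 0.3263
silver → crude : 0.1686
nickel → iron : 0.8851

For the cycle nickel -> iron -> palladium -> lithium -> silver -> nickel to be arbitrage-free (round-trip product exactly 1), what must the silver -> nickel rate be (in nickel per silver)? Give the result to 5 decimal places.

Known legs of the cycle: 0.8851 × 8.525 × 0.3263 × 2.321 = 5.71450928444825
For no arbitrage the full-cycle product must be 1, so the missing rate is 1 / 5.71450928444825 ≈ 0.1749932.

0.17499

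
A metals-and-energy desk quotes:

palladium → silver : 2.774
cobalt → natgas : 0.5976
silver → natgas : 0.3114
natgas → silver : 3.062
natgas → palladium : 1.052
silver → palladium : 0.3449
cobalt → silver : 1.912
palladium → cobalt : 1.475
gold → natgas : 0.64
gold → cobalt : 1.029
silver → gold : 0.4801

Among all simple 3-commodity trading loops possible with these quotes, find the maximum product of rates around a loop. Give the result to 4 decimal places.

0.9727

cobalt→silver→palladium→cobalt: 1.912 × 0.3449 × 1.475 = 0.97269
gold→cobalt→silver→gold: 1.029 × 1.912 × 0.4801 = 0.94457
gold→natgas→silver→gold: 0.64 × 3.062 × 0.4801 = 0.94084
cobalt→natgas→palladium→cobalt: 0.5976 × 1.052 × 1.475 = 0.92730
palladium→silver→natgas→palladium: 2.774 × 0.3114 × 1.052 = 0.90874
Maximum is cobalt→silver→palladium→cobalt at 0.9727; no arbitrage — every cycle loses value.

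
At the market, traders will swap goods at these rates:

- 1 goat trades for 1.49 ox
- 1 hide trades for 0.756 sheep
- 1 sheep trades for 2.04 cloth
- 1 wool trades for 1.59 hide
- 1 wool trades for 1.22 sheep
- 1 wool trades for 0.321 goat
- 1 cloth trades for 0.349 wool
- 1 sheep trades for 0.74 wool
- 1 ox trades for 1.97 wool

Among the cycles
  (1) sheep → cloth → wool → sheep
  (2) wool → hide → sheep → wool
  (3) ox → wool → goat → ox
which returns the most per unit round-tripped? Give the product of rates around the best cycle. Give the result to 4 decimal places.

0.9422

(1) 2.04 × 0.349 × 1.22 = 0.86859
(2) 1.59 × 0.756 × 0.74 = 0.88951
(3) 1.97 × 0.321 × 1.49 = 0.94223
Highest is cycle (3) at 0.9422 (≤1, no arbitrage).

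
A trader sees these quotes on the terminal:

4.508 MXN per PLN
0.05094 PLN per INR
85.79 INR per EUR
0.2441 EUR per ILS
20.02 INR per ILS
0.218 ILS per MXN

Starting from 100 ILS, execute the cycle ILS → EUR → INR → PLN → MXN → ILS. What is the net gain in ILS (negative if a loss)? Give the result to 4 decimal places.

100 ILS × 0.2441 = 24.41 EUR
24.41 EUR × 85.79 = 2094.1339 INR
2094.1339 INR × 0.05094 = 106.675180866 PLN
106.675180866 PLN × 4.508 = 480.891715343928 MXN
480.891715343928 MXN × 0.218 = 104.834393944976304 ILS
Net change: 104.834393944976304 − 100 = 4.834393944976304 ILS

4.8344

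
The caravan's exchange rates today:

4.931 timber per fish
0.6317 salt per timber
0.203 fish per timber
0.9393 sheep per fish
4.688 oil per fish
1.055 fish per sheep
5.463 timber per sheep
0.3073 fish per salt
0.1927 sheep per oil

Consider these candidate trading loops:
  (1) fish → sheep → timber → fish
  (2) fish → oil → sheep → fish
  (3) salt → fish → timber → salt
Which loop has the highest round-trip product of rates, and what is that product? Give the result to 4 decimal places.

(1) 0.9393 × 5.463 × 0.203 = 1.04167
(2) 4.688 × 0.1927 × 1.055 = 0.95306
(3) 0.3073 × 4.931 × 0.6317 = 0.95721
Highest is cycle (1) at 1.0417 (>1, arbitrage).

1.0417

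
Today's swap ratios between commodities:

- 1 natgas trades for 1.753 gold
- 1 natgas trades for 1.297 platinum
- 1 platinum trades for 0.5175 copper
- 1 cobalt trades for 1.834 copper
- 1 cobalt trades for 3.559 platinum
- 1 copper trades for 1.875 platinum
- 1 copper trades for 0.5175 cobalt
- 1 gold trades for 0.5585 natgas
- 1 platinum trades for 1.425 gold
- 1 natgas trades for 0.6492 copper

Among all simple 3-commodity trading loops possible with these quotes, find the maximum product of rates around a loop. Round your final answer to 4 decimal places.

natgas→platinum→gold→natgas: 1.297 × 1.425 × 0.5585 = 1.03223
platinum→copper→cobalt→platinum: 0.5175 × 0.5175 × 3.559 = 0.95312
Maximum is natgas→platinum→gold→natgas at 1.0322; arbitrage exists.

1.0322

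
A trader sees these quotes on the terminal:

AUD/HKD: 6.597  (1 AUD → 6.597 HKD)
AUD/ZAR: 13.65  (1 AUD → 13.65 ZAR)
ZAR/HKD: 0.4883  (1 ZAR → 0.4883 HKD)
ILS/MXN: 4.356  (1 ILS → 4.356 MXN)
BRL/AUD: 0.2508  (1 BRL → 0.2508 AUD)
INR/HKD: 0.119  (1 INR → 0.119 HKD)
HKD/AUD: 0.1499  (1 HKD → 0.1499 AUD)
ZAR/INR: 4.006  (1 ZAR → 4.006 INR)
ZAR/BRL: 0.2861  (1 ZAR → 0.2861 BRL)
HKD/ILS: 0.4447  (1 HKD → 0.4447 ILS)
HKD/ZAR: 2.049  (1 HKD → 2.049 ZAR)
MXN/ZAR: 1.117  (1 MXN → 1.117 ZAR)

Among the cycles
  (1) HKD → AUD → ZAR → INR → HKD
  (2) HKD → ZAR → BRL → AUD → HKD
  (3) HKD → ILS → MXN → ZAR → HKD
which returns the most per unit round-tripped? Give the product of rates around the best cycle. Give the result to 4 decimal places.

(1) 0.1499 × 13.65 × 4.006 × 0.119 = 0.97542
(2) 2.049 × 0.2861 × 0.2508 × 6.597 = 0.96992
(3) 0.4447 × 4.356 × 1.117 × 0.4883 = 1.05656
Highest is cycle (3) at 1.0566 (>1, arbitrage).

1.0566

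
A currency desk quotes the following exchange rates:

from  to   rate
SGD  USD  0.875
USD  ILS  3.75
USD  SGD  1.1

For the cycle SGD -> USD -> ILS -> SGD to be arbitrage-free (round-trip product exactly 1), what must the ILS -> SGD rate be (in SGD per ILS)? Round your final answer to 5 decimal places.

Known legs of the cycle: 0.875 × 3.75 = 3.28125
For no arbitrage the full-cycle product must be 1, so the missing rate is 1 / 3.28125 ≈ 0.3047619.

0.30476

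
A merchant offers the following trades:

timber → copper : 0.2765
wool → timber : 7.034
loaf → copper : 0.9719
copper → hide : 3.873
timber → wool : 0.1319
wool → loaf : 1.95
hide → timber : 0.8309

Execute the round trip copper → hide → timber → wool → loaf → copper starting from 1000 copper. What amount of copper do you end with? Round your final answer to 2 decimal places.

804.45

1000 copper × 3.873 = 3873 hide
3873 hide × 0.8309 = 3218.0757 timber
3218.0757 timber × 0.1319 = 424.46418483 wool
424.46418483 wool × 1.95 = 827.7051604185 loaf
827.7051604185 loaf × 0.9719 = 804.44664541074015 copper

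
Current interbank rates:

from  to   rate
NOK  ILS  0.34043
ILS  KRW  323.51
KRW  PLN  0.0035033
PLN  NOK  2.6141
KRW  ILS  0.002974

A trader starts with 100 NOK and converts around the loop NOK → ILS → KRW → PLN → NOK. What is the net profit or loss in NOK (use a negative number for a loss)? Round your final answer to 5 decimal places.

0.85909

100 NOK × 0.34043 = 34.043 ILS
34.043 ILS × 323.51 = 11013.25093 KRW
11013.25093 KRW × 0.0035033 = 38.582721983069 PLN
38.582721983069 PLN × 2.6141 = 100.8590935359406729 NOK
Net change: 100.8590935359406729 − 100 = 0.8590935359406729 NOK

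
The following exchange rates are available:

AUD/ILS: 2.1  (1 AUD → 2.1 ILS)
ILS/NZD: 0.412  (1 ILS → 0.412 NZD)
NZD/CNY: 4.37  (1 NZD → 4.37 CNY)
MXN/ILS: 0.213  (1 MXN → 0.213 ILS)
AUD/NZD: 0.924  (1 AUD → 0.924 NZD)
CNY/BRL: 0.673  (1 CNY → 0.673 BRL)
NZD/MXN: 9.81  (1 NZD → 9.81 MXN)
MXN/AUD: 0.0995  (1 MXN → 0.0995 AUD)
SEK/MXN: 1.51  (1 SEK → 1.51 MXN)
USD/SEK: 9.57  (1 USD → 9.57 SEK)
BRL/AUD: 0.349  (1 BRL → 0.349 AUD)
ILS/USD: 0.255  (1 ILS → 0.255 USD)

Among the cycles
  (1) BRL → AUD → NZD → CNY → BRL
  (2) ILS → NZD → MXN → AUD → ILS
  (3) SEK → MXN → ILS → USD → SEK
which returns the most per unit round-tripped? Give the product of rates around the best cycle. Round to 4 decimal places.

0.9484

(1) 0.349 × 0.924 × 4.37 × 0.673 = 0.94841
(2) 0.412 × 9.81 × 0.0995 × 2.1 = 0.84452
(3) 1.51 × 0.213 × 0.255 × 9.57 = 0.78489
Highest is cycle (1) at 0.9484 (≤1, no arbitrage).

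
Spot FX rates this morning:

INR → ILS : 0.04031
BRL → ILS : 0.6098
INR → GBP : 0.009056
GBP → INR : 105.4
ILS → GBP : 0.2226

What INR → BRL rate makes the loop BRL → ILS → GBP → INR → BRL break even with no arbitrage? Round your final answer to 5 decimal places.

Known legs of the cycle: 0.6098 × 0.2226 × 105.4 = 14.307151992
For no arbitrage the full-cycle product must be 1, so the missing rate is 1 / 14.307151992 ≈ 0.0698951.

0.06990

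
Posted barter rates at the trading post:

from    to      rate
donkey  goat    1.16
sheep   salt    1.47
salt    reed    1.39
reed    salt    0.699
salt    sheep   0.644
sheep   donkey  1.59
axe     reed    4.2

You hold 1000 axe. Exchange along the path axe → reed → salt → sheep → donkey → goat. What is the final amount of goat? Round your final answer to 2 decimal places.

1000 axe × 4.2 = 4200 reed
4200 reed × 0.699 = 2935.8 salt
2935.8 salt × 0.644 = 1890.6552 sheep
1890.6552 sheep × 1.59 = 3006.141768 donkey
3006.141768 donkey × 1.16 = 3487.12445088 goat

3487.12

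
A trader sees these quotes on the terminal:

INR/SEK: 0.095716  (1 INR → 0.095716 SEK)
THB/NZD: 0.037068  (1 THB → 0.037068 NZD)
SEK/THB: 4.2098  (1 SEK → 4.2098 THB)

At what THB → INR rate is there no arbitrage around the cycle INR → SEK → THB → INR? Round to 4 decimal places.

Known legs of the cycle: 0.095716 × 4.2098 = 0.4029452168
For no arbitrage the full-cycle product must be 1, so the missing rate is 1 / 0.4029452168 ≈ 2.481727.

2.4817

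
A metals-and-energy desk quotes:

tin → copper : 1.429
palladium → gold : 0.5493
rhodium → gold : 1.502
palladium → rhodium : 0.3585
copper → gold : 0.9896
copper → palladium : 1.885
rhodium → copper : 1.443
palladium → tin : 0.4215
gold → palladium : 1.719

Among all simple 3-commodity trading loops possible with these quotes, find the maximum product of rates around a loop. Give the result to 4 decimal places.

1.1354

palladium→tin→copper→palladium: 0.4215 × 1.429 × 1.885 = 1.13538
palladium→rhodium→copper→palladium: 0.3585 × 1.443 × 1.885 = 0.97514
palladium→rhodium→gold→palladium: 0.3585 × 1.502 × 1.719 = 0.92562
Maximum is palladium→tin→copper→palladium at 1.1354; arbitrage exists.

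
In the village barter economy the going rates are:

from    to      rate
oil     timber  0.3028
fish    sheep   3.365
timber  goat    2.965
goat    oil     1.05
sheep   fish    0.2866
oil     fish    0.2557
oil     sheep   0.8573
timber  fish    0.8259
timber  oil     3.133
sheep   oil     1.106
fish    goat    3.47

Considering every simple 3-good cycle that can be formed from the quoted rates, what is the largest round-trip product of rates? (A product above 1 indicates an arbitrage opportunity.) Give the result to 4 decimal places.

fish→sheep→oil→fish: 3.365 × 1.106 × 0.2557 = 0.95164
oil→timber→goat→oil: 0.3028 × 2.965 × 1.05 = 0.94269
fish→goat→oil→fish: 3.47 × 1.05 × 0.2557 = 0.93164
Maximum is fish→sheep→oil→fish at 0.9516; no arbitrage — every cycle loses value.

0.9516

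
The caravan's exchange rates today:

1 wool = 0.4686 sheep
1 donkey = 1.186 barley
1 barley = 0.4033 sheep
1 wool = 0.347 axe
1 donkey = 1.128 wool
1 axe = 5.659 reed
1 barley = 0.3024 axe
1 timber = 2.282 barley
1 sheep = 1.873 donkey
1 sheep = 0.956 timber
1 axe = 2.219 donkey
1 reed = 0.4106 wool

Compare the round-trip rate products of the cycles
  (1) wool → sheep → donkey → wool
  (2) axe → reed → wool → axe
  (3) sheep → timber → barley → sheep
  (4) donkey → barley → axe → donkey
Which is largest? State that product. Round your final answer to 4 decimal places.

0.9900

(1) 0.4686 × 1.873 × 1.128 = 0.99003
(2) 5.659 × 0.4106 × 0.347 = 0.80628
(3) 0.956 × 2.282 × 0.4033 = 0.87984
(4) 1.186 × 0.3024 × 2.219 = 0.79584
Highest is cycle (1) at 0.9900 (≤1, no arbitrage).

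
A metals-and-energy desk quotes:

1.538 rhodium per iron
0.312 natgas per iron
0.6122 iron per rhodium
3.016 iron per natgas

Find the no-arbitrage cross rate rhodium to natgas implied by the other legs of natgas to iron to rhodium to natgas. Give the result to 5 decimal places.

0.21558

Known legs of the cycle: 3.016 × 1.538 = 4.638608
For no arbitrage the full-cycle product must be 1, so the missing rate is 1 / 4.638608 ≈ 0.2155819.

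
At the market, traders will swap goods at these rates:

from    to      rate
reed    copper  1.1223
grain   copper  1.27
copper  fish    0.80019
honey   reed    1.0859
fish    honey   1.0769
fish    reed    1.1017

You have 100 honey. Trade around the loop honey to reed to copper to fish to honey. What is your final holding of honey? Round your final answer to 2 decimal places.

100 honey × 1.0859 = 108.59 reed
108.59 reed × 1.1223 = 121.870557 copper
121.870557 copper × 0.80019 = 97.51960100583 fish
97.51960100583 fish × 1.0769 = 105.018858323178327 honey

105.02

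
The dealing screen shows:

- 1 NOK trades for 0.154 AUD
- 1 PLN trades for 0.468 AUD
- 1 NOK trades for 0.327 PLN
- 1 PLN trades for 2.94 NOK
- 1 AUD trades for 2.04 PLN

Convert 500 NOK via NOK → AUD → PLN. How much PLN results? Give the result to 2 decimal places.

157.08

500 NOK × 0.154 = 77 AUD
77 AUD × 2.04 = 157.08 PLN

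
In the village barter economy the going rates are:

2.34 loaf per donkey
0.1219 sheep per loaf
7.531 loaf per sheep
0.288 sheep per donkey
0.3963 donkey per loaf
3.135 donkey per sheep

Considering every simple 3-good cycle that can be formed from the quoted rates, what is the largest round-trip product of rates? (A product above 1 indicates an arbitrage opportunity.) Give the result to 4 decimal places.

0.8942

loaf→sheep→donkey→loaf: 0.1219 × 3.135 × 2.34 = 0.89425
loaf→donkey→sheep→loaf: 0.3963 × 0.288 × 7.531 = 0.85955
Maximum is loaf→sheep→donkey→loaf at 0.8942; no arbitrage — every cycle loses value.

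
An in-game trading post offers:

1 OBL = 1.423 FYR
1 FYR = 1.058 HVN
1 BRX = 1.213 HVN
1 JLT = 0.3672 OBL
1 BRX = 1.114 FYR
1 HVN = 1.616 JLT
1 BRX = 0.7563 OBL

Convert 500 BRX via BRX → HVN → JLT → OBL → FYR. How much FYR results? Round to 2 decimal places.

512.13

500 BRX × 1.213 = 606.5 HVN
606.5 HVN × 1.616 = 980.104 JLT
980.104 JLT × 0.3672 = 359.8941888 OBL
359.8941888 OBL × 1.423 = 512.1294306624 FYR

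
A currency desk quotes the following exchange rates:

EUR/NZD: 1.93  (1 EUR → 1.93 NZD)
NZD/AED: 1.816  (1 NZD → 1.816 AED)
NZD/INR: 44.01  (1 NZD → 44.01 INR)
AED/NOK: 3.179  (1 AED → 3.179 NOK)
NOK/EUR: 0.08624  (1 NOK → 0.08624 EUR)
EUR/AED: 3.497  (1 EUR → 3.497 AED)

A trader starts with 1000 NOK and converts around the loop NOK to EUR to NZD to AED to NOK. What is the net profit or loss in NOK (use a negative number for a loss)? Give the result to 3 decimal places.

-39.113

1000 NOK × 0.08624 = 86.24 EUR
86.24 EUR × 1.93 = 166.4432 NZD
166.4432 NZD × 1.816 = 302.2608512 AED
302.2608512 AED × 3.179 = 960.8872459648 NOK
Net change: 960.8872459648 − 1000 = -39.1127540352 NOK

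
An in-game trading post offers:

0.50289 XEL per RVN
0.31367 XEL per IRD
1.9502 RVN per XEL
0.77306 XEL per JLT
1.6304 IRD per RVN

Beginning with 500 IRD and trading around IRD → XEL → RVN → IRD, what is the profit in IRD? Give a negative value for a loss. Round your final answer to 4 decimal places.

500 IRD × 0.31367 = 156.835 XEL
156.835 XEL × 1.9502 = 305.859617 RVN
305.859617 RVN × 1.6304 = 498.6735195568 IRD
Net change: 498.6735195568 − 500 = -1.3264804432 IRD

-1.3265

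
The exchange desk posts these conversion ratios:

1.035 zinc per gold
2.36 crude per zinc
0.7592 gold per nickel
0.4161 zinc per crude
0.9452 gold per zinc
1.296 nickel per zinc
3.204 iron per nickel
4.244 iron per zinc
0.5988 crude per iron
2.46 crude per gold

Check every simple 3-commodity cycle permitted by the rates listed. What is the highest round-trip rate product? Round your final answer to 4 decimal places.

1.0574

zinc→iron→crude→zinc: 4.244 × 0.5988 × 0.4161 = 1.05744
zinc→nickel→gold→zinc: 1.296 × 0.7592 × 1.035 = 1.01836
zinc→gold→crude→zinc: 0.9452 × 2.46 × 0.4161 = 0.96751
Maximum is zinc→iron→crude→zinc at 1.0574; arbitrage exists.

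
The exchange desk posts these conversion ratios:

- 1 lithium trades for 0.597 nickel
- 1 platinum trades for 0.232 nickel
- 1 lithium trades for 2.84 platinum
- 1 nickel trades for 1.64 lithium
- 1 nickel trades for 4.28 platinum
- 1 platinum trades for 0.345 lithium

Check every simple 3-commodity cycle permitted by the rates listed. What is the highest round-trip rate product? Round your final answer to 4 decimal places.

nickel→lithium→platinum→nickel: 1.64 × 2.84 × 0.232 = 1.08056
nickel→platinum→lithium→nickel: 4.28 × 0.345 × 0.597 = 0.88153
Maximum is nickel→lithium→platinum→nickel at 1.0806; arbitrage exists.

1.0806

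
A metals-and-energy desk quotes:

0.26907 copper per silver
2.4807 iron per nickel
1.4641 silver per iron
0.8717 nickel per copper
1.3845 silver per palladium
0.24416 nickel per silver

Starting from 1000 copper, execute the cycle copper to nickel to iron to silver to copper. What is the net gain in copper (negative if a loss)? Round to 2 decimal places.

1000 copper × 0.8717 = 871.7 nickel
871.7 nickel × 2.4807 = 2162.42619 iron
2162.42619 iron × 1.4641 = 3166.008184779 silver
3166.008184779 silver × 0.26907 = 851.87782227848553 copper
Net change: 851.87782227848553 − 1000 = -148.12217772151447 copper

-148.12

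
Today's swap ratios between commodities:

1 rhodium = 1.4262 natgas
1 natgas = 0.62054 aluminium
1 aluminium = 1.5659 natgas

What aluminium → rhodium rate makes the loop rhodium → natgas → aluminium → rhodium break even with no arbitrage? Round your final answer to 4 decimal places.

1.1299

Known legs of the cycle: 1.4262 × 0.62054 = 0.885014148
For no arbitrage the full-cycle product must be 1, so the missing rate is 1 / 0.885014148 ≈ 1.129925.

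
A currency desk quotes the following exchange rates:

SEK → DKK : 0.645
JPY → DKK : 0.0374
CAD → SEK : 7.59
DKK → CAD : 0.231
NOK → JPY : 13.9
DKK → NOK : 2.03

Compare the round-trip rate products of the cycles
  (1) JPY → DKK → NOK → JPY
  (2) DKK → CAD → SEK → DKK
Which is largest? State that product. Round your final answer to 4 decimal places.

1.1309

(1) 0.0374 × 2.03 × 13.9 = 1.05532
(2) 0.231 × 7.59 × 0.645 = 1.13087
Highest is cycle (2) at 1.1309 (>1, arbitrage).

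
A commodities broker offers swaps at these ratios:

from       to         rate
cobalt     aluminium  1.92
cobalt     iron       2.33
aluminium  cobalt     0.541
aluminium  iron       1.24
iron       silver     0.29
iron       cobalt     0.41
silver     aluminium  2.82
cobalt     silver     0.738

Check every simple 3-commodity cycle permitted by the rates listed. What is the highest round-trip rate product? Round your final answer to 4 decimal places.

1.1259

cobalt→silver→aluminium→cobalt: 0.738 × 2.82 × 0.541 = 1.12591
silver→aluminium→iron→silver: 2.82 × 1.24 × 0.29 = 1.01407
cobalt→aluminium→iron→cobalt: 1.92 × 1.24 × 0.41 = 0.97613
Maximum is cobalt→silver→aluminium→cobalt at 1.1259; arbitrage exists.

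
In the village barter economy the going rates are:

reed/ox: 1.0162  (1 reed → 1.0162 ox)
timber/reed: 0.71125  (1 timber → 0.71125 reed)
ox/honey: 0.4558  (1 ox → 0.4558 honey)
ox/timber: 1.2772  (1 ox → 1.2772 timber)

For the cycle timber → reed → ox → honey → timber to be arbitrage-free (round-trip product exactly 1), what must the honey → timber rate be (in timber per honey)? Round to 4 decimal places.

Known legs of the cycle: 0.71125 × 1.0162 × 0.4558 = 0.32943959155
For no arbitrage the full-cycle product must be 1, so the missing rate is 1 / 0.32943959155 ≈ 3.035458.

3.0355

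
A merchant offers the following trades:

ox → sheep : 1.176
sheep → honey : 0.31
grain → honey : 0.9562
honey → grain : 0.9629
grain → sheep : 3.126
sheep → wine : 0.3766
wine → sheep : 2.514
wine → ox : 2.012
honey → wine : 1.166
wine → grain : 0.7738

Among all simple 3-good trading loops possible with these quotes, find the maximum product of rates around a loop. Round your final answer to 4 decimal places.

sheep→honey→grain→sheep: 0.31 × 0.9629 × 3.126 = 0.93311
sheep→wine→grain→sheep: 0.3766 × 0.7738 × 3.126 = 0.91096
sheep→honey→wine→sheep: 0.31 × 1.166 × 2.514 = 0.90871
ox→sheep→wine→ox: 1.176 × 0.3766 × 2.012 = 0.89108
honey→wine→grain→honey: 1.166 × 0.7738 × 0.9562 = 0.86273
Maximum is sheep→honey→grain→sheep at 0.9331; no arbitrage — every cycle loses value.

0.9331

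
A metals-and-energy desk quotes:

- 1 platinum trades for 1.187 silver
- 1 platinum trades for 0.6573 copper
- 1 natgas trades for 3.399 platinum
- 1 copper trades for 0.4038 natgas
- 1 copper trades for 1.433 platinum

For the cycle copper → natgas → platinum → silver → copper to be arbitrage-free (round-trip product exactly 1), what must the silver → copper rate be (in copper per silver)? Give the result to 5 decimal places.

Known legs of the cycle: 0.4038 × 3.399 × 1.187 = 1.6291767294
For no arbitrage the full-cycle product must be 1, so the missing rate is 1 / 1.6291767294 ≈ 0.6138070.

0.61381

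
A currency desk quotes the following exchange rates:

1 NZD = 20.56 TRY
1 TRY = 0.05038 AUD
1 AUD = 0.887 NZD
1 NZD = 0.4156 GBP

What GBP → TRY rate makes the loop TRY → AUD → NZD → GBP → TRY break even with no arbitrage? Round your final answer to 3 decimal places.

53.845

Known legs of the cycle: 0.05038 × 0.887 × 0.4156 = 0.018571942136
For no arbitrage the full-cycle product must be 1, so the missing rate is 1 / 0.018571942136 ≈ 53.84466.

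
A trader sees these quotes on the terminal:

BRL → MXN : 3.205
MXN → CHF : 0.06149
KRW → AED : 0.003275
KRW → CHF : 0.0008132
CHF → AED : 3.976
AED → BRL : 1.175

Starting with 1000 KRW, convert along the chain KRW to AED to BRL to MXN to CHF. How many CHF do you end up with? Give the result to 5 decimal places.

1000 KRW × 0.003275 = 3.275 AED
3.275 AED × 1.175 = 3.848125 BRL
3.848125 BRL × 3.205 = 12.333240625 MXN
12.333240625 MXN × 0.06149 = 0.75837096603125 CHF

0.75837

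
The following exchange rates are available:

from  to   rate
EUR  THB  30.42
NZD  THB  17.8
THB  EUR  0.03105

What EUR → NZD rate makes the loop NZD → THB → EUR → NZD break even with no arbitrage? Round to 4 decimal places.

1.8093

Known legs of the cycle: 17.8 × 0.03105 = 0.55269
For no arbitrage the full-cycle product must be 1, so the missing rate is 1 / 0.55269 ≈ 1.809333.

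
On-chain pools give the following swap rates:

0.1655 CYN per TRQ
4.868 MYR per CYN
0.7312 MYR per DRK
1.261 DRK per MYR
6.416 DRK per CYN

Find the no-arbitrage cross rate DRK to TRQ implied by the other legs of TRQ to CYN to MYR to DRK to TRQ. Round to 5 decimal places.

Known legs of the cycle: 0.1655 × 4.868 × 1.261 = 1.015929694
For no arbitrage the full-cycle product must be 1, so the missing rate is 1 / 1.015929694 ≈ 0.9843201.

0.98432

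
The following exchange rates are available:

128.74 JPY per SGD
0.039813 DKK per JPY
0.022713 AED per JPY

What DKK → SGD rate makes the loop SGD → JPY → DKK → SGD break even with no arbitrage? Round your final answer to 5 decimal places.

Known legs of the cycle: 128.74 × 0.039813 = 5.12552562
For no arbitrage the full-cycle product must be 1, so the missing rate is 1 / 5.12552562 ≈ 0.1951019.

0.19510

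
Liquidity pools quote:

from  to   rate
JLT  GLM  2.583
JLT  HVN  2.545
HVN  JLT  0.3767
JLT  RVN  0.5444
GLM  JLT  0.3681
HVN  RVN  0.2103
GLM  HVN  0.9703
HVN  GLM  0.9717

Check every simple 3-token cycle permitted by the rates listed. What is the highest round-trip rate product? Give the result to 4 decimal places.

JLT→GLM→HVN→JLT: 2.583 × 0.9703 × 0.3767 = 0.94412
JLT→HVN→GLM→JLT: 2.545 × 0.9717 × 0.3681 = 0.91030
Maximum is JLT→GLM→HVN→JLT at 0.9441; no arbitrage — every cycle loses value.

0.9441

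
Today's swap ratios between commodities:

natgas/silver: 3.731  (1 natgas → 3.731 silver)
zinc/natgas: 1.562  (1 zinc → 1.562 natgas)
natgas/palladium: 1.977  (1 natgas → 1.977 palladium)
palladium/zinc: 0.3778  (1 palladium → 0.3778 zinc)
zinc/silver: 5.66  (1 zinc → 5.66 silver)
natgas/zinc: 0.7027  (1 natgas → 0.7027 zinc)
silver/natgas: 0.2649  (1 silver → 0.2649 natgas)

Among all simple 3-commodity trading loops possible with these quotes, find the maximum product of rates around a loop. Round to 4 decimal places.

1.1667

palladium→zinc→natgas→palladium: 0.3778 × 1.562 × 1.977 = 1.16667
natgas→zinc→silver→natgas: 0.7027 × 5.66 × 0.2649 = 1.05358
Maximum is palladium→zinc→natgas→palladium at 1.1667; arbitrage exists.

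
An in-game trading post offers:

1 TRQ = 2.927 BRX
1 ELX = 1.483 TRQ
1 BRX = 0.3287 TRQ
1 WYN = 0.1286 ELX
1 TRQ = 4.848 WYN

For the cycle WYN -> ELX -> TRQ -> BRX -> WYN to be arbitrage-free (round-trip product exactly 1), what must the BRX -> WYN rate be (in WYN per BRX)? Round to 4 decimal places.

Known legs of the cycle: 0.1286 × 1.483 × 2.927 = 0.5582192926
For no arbitrage the full-cycle product must be 1, so the missing rate is 1 / 0.5582192926 ≈ 1.791411.

1.7914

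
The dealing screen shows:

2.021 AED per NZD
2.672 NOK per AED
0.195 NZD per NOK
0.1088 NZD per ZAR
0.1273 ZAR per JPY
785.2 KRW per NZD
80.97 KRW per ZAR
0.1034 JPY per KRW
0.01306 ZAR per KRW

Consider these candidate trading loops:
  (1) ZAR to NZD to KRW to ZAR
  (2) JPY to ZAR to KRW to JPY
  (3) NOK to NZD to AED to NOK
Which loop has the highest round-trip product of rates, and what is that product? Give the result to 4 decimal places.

1.1157

(1) 0.1088 × 785.2 × 0.01306 = 1.11571
(2) 0.1273 × 80.97 × 0.1034 = 1.06579
(3) 0.195 × 2.021 × 2.672 = 1.05302
Highest is cycle (1) at 1.1157 (>1, arbitrage).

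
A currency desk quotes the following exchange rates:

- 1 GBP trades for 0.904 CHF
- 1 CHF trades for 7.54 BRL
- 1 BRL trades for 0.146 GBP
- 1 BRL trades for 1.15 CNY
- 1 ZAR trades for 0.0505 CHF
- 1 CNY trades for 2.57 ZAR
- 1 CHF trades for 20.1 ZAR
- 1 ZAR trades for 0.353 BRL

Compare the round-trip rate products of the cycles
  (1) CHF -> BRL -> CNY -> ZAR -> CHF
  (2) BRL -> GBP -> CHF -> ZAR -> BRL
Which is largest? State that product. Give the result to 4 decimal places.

1.1254

(1) 7.54 × 1.15 × 2.57 × 0.0505 = 1.12537
(2) 0.146 × 0.904 × 20.1 × 0.353 = 0.93647
Highest is cycle (1) at 1.1254 (>1, arbitrage).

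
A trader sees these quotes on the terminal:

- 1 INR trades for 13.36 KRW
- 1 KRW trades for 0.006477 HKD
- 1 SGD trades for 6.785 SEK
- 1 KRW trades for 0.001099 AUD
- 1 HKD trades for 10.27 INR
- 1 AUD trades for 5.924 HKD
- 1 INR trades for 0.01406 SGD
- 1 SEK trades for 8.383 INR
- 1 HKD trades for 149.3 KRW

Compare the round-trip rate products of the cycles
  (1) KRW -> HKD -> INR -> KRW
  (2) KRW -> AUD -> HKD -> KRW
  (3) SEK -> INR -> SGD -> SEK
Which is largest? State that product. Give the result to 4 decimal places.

(1) 0.006477 × 10.27 × 13.36 = 0.88869
(2) 0.001099 × 5.924 × 149.3 = 0.97201
(3) 8.383 × 0.01406 × 6.785 = 0.79971
Highest is cycle (2) at 0.9720 (≤1, no arbitrage).

0.9720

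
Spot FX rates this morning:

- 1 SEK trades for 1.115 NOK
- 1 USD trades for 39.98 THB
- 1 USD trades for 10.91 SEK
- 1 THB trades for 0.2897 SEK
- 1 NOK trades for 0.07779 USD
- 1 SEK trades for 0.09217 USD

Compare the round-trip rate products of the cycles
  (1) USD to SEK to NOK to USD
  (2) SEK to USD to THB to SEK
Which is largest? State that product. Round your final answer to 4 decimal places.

1.0675

(1) 10.91 × 1.115 × 0.07779 = 0.94629
(2) 0.09217 × 39.98 × 0.2897 = 1.06753
Highest is cycle (2) at 1.0675 (>1, arbitrage).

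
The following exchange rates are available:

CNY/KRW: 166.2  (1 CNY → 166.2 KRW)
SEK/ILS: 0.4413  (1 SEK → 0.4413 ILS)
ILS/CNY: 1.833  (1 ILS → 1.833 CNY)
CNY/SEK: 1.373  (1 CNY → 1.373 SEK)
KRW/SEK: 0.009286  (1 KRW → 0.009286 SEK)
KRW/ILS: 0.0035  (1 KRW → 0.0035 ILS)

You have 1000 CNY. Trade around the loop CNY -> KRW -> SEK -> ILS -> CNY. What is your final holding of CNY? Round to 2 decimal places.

1248.41

1000 CNY × 166.2 = 166200 KRW
166200 KRW × 0.009286 = 1543.3332 SEK
1543.3332 SEK × 0.4413 = 681.07294116 ILS
681.07294116 ILS × 1.833 = 1248.40670114628 CNY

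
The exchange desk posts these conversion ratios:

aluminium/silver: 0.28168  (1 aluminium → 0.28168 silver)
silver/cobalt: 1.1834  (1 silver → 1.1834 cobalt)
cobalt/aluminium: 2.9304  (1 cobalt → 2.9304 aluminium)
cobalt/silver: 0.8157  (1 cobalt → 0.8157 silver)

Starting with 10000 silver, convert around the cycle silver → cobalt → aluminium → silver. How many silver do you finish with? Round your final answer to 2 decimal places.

9768.20

10000 silver × 1.1834 = 11834 cobalt
11834 cobalt × 2.9304 = 34678.3536 aluminium
34678.3536 aluminium × 0.28168 = 9768.198642048 silver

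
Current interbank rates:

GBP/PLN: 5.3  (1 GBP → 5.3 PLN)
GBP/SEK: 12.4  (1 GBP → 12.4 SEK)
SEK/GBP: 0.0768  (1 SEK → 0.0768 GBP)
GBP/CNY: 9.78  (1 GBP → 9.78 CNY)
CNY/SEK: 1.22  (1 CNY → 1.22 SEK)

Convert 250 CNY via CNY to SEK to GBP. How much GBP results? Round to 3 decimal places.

23.424

250 CNY × 1.22 = 305 SEK
305 SEK × 0.0768 = 23.424 GBP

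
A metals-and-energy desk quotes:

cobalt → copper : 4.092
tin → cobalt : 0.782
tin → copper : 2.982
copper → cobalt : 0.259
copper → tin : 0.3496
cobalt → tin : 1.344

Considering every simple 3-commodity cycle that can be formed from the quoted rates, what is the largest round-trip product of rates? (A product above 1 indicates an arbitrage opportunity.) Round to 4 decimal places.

1.1187

cobalt→copper→tin→cobalt: 4.092 × 0.3496 × 0.782 = 1.11870
cobalt→tin→copper→cobalt: 1.344 × 2.982 × 0.259 = 1.03802
Maximum is cobalt→copper→tin→cobalt at 1.1187; arbitrage exists.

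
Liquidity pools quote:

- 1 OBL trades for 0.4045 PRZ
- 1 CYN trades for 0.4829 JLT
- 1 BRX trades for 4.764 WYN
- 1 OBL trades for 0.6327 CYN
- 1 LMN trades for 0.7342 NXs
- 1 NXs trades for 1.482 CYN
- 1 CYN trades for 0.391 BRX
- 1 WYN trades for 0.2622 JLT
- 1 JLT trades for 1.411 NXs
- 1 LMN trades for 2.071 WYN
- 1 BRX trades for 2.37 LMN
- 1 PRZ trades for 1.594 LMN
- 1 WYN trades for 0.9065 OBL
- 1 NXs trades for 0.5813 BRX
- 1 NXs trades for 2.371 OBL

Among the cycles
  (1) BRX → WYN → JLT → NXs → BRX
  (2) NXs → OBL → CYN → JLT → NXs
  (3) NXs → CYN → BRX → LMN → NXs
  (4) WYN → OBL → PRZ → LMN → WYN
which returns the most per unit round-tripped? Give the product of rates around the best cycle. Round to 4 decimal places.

1.2105

(1) 4.764 × 0.2622 × 1.411 × 0.5813 = 1.02455
(2) 2.371 × 0.6327 × 0.4829 × 1.411 = 1.02215
(3) 1.482 × 0.391 × 2.37 × 0.7342 = 1.00830
(4) 0.9065 × 0.4045 × 1.594 × 2.071 = 1.21047
Highest is cycle (4) at 1.2105 (>1, arbitrage).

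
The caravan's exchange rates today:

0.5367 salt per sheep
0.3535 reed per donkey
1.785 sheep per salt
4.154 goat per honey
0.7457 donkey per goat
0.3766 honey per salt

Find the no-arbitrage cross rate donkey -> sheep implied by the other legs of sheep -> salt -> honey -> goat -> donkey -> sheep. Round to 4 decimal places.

Known legs of the cycle: 0.5367 × 0.3766 × 4.154 × 0.7457 = 0.626098331254116
For no arbitrage the full-cycle product must be 1, so the missing rate is 1 / 0.626098331254116 ≈ 1.597193.

1.5972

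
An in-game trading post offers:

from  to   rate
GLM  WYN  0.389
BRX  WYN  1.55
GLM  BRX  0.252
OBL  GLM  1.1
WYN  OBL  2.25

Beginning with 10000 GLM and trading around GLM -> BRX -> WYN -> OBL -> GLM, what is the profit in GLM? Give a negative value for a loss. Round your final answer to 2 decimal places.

10000 GLM × 0.252 = 2520 BRX
2520 BRX × 1.55 = 3906 WYN
3906 WYN × 2.25 = 8788.5 OBL
8788.5 OBL × 1.1 = 9667.35 GLM
Net change: 9667.35 − 10000 = -332.65 GLM

-332.65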